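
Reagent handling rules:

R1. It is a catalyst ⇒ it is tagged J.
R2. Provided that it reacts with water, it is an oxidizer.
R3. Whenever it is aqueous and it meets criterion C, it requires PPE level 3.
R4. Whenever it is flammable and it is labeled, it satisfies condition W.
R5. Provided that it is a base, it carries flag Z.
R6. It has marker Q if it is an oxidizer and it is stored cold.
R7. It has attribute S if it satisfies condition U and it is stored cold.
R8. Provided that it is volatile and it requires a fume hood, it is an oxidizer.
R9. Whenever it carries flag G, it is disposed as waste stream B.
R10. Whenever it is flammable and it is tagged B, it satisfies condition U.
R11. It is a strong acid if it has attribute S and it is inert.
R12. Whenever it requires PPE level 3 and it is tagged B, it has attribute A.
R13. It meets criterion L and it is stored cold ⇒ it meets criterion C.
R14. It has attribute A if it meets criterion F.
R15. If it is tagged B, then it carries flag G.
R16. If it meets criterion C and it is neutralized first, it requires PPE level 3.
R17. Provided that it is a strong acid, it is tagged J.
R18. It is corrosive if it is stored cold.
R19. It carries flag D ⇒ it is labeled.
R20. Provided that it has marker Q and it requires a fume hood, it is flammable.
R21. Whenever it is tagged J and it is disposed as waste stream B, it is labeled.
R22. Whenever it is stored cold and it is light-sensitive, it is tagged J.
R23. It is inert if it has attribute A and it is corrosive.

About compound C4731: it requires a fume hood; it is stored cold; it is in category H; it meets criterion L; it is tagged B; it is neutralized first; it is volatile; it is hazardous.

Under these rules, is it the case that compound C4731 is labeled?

By R8 (it is volatile, it requires a fume hood): it is an oxidizer.
By R13 (it meets criterion L, it is stored cold): it meets criterion C.
By R15 (it is tagged B): it carries flag G.
By R16 (it meets criterion C, it is neutralized first): it requires PPE level 3.
By R18 (it is stored cold): it is corrosive.
By R6 (it is an oxidizer, it is stored cold): it has marker Q.
By R9 (it carries flag G): it is disposed as waste stream B.
By R12 (it requires PPE level 3, it is tagged B): it has attribute A.
By R20 (it has marker Q, it requires a fume hood): it is flammable.
By R23 (it has attribute A, it is corrosive): it is inert.
By R10 (it is flammable, it is tagged B): it satisfies condition U.
By R7 (it satisfies condition U, it is stored cold): it has attribute S.
By R11 (it has attribute S, it is inert): it is a strong acid.
By R17 (it is a strong acid): it is tagged J.
By R21 (it is tagged J, it is disposed as waste stream B): it is labeled.

Yes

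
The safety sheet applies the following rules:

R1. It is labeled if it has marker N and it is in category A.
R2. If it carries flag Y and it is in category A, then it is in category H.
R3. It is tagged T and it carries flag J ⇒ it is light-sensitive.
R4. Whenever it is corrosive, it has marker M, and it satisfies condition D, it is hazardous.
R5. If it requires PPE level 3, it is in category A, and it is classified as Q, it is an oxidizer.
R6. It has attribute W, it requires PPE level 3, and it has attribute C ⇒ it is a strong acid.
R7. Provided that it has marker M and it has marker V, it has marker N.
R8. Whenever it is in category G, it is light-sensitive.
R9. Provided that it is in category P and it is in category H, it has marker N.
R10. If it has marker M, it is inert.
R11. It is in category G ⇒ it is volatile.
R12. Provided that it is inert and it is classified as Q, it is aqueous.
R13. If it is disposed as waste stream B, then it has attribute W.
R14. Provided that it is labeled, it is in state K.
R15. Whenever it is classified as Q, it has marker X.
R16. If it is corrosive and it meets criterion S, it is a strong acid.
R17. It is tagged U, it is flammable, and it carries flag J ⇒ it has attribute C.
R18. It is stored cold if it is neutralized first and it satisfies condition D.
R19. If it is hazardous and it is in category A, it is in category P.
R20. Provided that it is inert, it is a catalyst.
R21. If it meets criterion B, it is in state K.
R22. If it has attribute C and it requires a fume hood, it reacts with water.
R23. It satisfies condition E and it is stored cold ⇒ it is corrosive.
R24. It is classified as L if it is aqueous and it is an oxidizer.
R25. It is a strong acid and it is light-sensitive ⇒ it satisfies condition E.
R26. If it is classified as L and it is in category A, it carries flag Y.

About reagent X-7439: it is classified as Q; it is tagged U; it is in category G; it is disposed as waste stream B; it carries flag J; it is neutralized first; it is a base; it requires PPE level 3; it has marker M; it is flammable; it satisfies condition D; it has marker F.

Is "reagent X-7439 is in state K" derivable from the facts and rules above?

No

Forward chaining from the given facts derives: is light-sensitive, is inert, is volatile, is aqueous, has attribute W, has marker X, has attribute C, is stored cold, is a catalyst, is a strong acid, satisfies condition E, is corrosive, is hazardous.
Rules concluding "it is in state K": R14 needs "it is labeled"; R21 needs "it meets criterion B" — none of these are established.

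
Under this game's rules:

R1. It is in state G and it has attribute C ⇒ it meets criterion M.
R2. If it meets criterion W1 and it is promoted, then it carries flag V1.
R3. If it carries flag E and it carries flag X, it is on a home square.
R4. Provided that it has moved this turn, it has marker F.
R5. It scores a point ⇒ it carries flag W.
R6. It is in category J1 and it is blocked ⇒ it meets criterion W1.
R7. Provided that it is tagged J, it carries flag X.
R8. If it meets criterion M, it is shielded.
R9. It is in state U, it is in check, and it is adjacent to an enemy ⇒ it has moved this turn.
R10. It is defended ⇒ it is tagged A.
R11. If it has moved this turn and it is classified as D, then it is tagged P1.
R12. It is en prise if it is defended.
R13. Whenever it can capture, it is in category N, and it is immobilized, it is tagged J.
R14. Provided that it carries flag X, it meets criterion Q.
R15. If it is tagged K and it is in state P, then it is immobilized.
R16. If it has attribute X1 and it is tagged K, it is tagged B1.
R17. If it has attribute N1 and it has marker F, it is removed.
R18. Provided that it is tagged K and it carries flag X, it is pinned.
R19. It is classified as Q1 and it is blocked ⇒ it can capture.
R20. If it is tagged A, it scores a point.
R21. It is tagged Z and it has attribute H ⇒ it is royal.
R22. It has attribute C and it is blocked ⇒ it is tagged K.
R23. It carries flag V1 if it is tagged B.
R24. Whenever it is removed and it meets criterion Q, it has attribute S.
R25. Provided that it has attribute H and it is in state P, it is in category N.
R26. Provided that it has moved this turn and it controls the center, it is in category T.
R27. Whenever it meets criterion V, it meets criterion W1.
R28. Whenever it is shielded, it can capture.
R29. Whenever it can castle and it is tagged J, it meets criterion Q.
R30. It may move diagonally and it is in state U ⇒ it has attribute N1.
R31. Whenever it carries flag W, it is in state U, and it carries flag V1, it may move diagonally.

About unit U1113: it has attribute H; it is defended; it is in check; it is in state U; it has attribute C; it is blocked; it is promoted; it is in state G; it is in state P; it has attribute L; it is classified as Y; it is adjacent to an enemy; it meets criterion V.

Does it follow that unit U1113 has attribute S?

By R1 (it is in state G, it has attribute C): it meets criterion M.
By R8 (it meets criterion M): it is shielded.
By R9 (it is in state U, it is in check, it is adjacent to an enemy): it has moved this turn.
By R10 (it is defended): it is tagged A.
By R20 (it is tagged A): it scores a point.
By R22 (it has attribute C, it is blocked): it is tagged K.
By R25 (it has attribute H, it is in state P): it is in category N.
By R27 (it meets criterion V): it meets criterion W1.
By R28 (it is shielded): it can capture.
By R2 (it meets criterion W1, it is promoted): it carries flag V1.
By R4 (it has moved this turn): it has marker F.
By R5 (it scores a point): it carries flag W.
By R15 (it is tagged K, it is in state P): it is immobilized.
By R31 (it carries flag W, it is in state U, it carries flag V1): it may move diagonally.
By R13 (it can capture, it is in category N, it is immobilized): it is tagged J.
By R30 (it may move diagonally, it is in state U): it has attribute N1.
By R7 (it is tagged J): it carries flag X.
By R14 (it carries flag X): it meets criterion Q.
By R17 (it has attribute N1, it has marker F): it is removed.
By R24 (it is removed, it meets criterion Q): it has attribute S.

Yes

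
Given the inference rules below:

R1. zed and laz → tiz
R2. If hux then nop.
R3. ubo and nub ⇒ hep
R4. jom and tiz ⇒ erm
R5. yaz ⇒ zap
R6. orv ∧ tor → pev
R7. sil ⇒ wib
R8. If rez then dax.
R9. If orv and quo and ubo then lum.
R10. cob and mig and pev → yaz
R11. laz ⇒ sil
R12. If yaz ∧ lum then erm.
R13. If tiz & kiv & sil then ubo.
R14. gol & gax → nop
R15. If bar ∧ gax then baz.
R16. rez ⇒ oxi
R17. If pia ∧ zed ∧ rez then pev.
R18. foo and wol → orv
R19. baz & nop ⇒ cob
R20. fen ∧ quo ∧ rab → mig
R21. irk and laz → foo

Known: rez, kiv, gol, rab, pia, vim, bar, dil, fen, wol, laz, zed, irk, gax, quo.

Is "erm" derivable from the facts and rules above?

Yes

tiz  (by R1: zed, laz)
sil  (by R11: laz)
ubo  (by R13: tiz, kiv, sil)
nop  (by R14: gol, gax)
baz  (by R15: bar, gax)
pev  (by R17: pia, zed, rez)
cob  (by R19: baz, nop)
mig  (by R20: fen, quo, rab)
foo  (by R21: irk, laz)
yaz  (by R10: cob, mig, pev)
orv  (by R18: foo, wol)
lum  (by R9: orv, quo, ubo)
erm  (by R12: yaz, lum)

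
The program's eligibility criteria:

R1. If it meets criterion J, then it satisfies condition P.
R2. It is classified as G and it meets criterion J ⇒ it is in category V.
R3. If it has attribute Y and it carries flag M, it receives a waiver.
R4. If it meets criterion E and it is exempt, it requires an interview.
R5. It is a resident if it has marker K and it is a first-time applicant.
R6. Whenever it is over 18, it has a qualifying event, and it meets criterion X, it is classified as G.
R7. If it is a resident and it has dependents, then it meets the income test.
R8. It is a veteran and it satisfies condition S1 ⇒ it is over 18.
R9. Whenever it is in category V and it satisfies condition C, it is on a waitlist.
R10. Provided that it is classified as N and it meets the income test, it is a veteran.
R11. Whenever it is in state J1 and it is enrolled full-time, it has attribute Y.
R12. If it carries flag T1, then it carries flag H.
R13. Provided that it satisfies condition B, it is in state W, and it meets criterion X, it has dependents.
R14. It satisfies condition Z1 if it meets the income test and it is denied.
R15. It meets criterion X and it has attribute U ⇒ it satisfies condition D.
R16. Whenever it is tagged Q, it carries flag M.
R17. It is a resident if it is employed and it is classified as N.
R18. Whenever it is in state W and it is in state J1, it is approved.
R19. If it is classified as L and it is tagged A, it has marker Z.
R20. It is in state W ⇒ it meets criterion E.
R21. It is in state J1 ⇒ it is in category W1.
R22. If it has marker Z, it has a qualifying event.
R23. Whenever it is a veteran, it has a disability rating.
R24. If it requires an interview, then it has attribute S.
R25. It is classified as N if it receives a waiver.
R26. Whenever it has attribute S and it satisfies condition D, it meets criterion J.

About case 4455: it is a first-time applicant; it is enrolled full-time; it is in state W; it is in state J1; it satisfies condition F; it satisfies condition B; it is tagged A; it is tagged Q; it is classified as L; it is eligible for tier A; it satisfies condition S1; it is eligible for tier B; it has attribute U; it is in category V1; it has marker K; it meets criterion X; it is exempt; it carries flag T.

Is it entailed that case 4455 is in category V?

Yes

By R5 (it has marker K, it is a first-time applicant): it is a resident.
By R11 (it is in state J1, it is enrolled full-time): it has attribute Y.
By R13 (it satisfies condition B, it is in state W, it meets criterion X): it has dependents.
By R15 (it meets criterion X, it has attribute U): it satisfies condition D.
By R16 (it is tagged Q): it carries flag M.
By R19 (it is classified as L, it is tagged A): it has marker Z.
By R20 (it is in state W): it meets criterion E.
By R22 (it has marker Z): it has a qualifying event.
By R3 (it has attribute Y, it carries flag M): it receives a waiver.
By R4 (it meets criterion E, it is exempt): it requires an interview.
By R7 (it is a resident, it has dependents): it meets the income test.
By R24 (it requires an interview): it has attribute S.
By R25 (it receives a waiver): it is classified as N.
By R26 (it has attribute S, it satisfies condition D): it meets criterion J.
By R10 (it is classified as N, it meets the income test): it is a veteran.
By R8 (it is a veteran, it satisfies condition S1): it is over 18.
By R6 (it is over 18, it has a qualifying event, it meets criterion X): it is classified as G.
By R2 (it is classified as G, it meets criterion J): it is in category V.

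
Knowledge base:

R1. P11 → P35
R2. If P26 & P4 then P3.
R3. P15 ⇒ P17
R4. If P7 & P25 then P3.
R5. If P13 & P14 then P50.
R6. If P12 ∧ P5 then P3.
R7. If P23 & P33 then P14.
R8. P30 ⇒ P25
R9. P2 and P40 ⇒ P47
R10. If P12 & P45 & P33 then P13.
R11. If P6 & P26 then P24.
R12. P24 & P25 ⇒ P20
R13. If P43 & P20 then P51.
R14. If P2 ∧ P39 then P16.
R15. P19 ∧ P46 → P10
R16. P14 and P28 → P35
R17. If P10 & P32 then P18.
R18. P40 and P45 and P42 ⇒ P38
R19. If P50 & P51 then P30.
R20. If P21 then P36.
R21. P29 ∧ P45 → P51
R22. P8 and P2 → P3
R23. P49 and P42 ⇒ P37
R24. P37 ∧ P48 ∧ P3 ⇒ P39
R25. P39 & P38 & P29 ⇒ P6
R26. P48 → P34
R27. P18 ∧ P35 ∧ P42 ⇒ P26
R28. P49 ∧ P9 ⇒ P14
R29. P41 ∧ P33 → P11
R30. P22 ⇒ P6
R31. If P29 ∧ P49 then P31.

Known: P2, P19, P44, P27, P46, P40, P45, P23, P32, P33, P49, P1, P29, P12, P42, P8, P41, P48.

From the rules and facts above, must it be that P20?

Yes

P14  (by R7: P23, P33)
P13  (by R10: P12, P45, P33)
P10  (by R15: P19, P46)
P18  (by R17: P10, P32)
P38  (by R18: P40, P45, P42)
P51  (by R21: P29, P45)
P3  (by R22: P8, P2)
P37  (by R23: P49, P42)
P39  (by R24: P37, P48, P3)
P6  (by R25: P39, P38, P29)
P11  (by R29: P41, P33)
P35  (by R1: P11)
P50  (by R5: P13, P14)
P30  (by R19: P50, P51)
P26  (by R27: P18, P35, P42)
P25  (by R8: P30)
P24  (by R11: P6, P26)
P20  (by R12: P24, P25)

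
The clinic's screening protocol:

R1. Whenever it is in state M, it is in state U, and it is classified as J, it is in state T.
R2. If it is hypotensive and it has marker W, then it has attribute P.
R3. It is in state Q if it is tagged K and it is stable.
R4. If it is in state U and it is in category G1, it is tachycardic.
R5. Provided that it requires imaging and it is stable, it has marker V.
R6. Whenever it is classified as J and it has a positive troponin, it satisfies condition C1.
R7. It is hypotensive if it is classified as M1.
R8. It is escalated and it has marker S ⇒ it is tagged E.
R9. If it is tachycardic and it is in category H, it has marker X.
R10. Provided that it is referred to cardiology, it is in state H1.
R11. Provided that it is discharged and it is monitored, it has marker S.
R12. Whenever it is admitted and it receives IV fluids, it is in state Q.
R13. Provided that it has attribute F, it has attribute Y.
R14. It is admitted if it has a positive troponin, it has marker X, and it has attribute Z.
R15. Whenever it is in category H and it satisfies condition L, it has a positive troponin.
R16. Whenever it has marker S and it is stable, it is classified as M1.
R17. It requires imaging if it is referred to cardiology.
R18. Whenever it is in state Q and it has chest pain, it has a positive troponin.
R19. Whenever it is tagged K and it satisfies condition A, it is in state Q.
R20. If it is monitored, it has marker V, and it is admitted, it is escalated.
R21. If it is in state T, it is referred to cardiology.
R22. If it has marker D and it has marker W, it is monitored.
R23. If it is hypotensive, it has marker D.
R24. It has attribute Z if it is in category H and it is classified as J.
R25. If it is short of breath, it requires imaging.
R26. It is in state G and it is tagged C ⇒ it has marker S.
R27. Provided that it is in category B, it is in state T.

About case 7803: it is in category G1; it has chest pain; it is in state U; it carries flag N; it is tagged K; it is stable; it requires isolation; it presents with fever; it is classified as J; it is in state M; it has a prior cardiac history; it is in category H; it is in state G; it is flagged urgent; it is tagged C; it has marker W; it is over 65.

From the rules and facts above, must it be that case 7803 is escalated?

By R1 (it is in state M, it is in state U, it is classified as J): it is in state T.
By R3 (it is tagged K, it is stable): it is in state Q.
By R4 (it is in state U, it is in category G1): it is tachycardic.
By R9 (it is tachycardic, it is in category H): it has marker X.
By R18 (it is in state Q, it has chest pain): it has a positive troponin.
By R21 (it is in state T): it is referred to cardiology.
By R24 (it is in category H, it is classified as J): it has attribute Z.
By R26 (it is in state G, it is tagged C): it has marker S.
By R14 (it has a positive troponin, it has marker X, it has attribute Z): it is admitted.
By R16 (it has marker S, it is stable): it is classified as M1.
By R17 (it is referred to cardiology): it requires imaging.
By R5 (it requires imaging, it is stable): it has marker V.
By R7 (it is classified as M1): it is hypotensive.
By R23 (it is hypotensive): it has marker D.
By R22 (it has marker D, it has marker W): it is monitored.
By R20 (it is monitored, it has marker V, it is admitted): it is escalated.

Yes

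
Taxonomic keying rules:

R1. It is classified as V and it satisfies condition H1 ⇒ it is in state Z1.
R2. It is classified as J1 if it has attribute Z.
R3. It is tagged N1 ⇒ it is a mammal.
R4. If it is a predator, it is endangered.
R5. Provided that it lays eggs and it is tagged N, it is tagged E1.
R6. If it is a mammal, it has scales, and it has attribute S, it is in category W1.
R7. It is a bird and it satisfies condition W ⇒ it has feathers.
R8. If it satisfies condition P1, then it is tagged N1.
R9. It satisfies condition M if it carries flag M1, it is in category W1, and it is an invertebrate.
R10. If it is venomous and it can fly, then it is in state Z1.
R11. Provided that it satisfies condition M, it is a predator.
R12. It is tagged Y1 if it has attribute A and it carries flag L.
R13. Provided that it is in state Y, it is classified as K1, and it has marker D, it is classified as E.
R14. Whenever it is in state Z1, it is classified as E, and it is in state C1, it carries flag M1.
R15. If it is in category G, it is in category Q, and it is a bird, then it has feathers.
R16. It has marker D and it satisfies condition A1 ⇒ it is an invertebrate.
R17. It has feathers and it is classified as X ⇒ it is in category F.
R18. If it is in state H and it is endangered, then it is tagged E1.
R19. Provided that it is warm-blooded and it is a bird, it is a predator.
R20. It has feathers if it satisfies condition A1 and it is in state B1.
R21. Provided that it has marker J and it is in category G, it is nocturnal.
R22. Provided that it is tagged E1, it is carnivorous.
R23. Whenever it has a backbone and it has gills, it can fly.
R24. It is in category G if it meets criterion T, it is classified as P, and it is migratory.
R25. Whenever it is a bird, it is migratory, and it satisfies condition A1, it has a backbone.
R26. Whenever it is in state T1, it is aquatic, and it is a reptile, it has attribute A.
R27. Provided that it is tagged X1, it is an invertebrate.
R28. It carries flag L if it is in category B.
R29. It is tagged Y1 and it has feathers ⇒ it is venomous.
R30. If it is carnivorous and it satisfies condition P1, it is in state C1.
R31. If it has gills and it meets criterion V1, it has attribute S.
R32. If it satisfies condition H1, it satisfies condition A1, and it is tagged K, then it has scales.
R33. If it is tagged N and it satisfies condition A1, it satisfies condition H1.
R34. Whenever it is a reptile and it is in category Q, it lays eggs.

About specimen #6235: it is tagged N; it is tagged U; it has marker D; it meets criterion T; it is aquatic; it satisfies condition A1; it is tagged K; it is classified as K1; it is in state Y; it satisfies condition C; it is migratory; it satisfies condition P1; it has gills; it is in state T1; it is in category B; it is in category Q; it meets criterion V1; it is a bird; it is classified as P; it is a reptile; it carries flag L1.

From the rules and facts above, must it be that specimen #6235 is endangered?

Yes

By R8 (it satisfies condition P1): it is tagged N1.
By R13 (it is in state Y, it is classified as K1, it has marker D): it is classified as E.
By R16 (it has marker D, it satisfies condition A1): it is an invertebrate.
By R24 (it meets criterion T, it is classified as P, it is migratory): it is in category G.
By R25 (it is a bird, it is migratory, it satisfies condition A1): it has a backbone.
By R26 (it is in state T1, it is aquatic, it is a reptile): it has attribute A.
By R28 (it is in category B): it carries flag L.
By R31 (it has gills, it meets criterion V1): it has attribute S.
By R33 (it is tagged N, it satisfies condition A1): it satisfies condition H1.
By R34 (it is a reptile, it is in category Q): it lays eggs.
By R3 (it is tagged N1): it is a mammal.
By R5 (it lays eggs, it is tagged N): it is tagged E1.
By R12 (it has attribute A, it carries flag L): it is tagged Y1.
By R15 (it is in category G, it is in category Q, it is a bird): it has feathers.
By R22 (it is tagged E1): it is carnivorous.
By R23 (it has a backbone, it has gills): it can fly.
By R29 (it is tagged Y1, it has feathers): it is venomous.
By R30 (it is carnivorous, it satisfies condition P1): it is in state C1.
By R32 (it satisfies condition H1, it satisfies condition A1, it is tagged K): it has scales.
By R6 (it is a mammal, it has scales, it has attribute S): it is in category W1.
By R10 (it is venomous, it can fly): it is in state Z1.
By R14 (it is in state Z1, it is classified as E, it is in state C1): it carries flag M1.
By R9 (it carries flag M1, it is in category W1, it is an invertebrate): it satisfies condition M.
By R11 (it satisfies condition M): it is a predator.
By R4 (it is a predator): it is endangered.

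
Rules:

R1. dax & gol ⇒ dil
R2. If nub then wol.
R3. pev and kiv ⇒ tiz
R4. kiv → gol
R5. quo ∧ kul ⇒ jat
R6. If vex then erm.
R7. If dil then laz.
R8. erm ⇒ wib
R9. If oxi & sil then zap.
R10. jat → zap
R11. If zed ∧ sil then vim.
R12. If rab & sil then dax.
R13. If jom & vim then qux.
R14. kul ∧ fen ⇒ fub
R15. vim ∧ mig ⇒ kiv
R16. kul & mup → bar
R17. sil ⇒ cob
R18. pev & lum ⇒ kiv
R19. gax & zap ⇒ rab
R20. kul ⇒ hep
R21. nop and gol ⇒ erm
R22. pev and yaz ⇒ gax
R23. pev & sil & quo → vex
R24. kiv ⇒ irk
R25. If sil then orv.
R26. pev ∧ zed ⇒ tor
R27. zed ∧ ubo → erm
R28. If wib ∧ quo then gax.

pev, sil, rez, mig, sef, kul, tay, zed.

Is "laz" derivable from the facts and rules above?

No

Forward chaining from the given facts derives: vim, kiv, cob, hep, irk, orv, tor, tiz, gol.
The only rule concluding laz is R7, which needs dil; that is never established.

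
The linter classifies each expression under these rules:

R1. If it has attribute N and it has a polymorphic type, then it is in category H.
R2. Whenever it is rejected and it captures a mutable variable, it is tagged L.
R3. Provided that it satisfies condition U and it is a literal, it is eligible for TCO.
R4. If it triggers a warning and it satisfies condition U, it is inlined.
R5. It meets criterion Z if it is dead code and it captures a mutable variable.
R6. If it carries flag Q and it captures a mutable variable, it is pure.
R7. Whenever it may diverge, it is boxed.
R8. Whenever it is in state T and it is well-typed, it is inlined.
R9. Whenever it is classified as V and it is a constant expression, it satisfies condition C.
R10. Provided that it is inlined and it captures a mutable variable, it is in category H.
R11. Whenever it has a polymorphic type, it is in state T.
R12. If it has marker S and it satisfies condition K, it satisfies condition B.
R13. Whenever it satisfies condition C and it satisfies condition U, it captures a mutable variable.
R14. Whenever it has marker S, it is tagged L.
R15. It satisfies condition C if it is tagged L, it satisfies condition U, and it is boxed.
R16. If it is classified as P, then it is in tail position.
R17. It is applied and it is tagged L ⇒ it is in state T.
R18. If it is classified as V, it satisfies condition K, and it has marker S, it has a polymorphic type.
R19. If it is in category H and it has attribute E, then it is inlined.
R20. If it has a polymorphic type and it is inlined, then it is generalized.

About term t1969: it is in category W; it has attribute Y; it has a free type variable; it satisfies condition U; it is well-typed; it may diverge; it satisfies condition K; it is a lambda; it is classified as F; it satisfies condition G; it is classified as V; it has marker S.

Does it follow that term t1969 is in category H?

Yes

By R7 (it may diverge): it is boxed.
By R14 (it has marker S): it is tagged L.
By R15 (it is tagged L, it satisfies condition U, it is boxed): it satisfies condition C.
By R18 (it is classified as V, it satisfies condition K, it has marker S): it has a polymorphic type.
By R11 (it has a polymorphic type): it is in state T.
By R13 (it satisfies condition C, it satisfies condition U): it captures a mutable variable.
By R8 (it is in state T, it is well-typed): it is inlined.
By R10 (it is inlined, it captures a mutable variable): it is in category H.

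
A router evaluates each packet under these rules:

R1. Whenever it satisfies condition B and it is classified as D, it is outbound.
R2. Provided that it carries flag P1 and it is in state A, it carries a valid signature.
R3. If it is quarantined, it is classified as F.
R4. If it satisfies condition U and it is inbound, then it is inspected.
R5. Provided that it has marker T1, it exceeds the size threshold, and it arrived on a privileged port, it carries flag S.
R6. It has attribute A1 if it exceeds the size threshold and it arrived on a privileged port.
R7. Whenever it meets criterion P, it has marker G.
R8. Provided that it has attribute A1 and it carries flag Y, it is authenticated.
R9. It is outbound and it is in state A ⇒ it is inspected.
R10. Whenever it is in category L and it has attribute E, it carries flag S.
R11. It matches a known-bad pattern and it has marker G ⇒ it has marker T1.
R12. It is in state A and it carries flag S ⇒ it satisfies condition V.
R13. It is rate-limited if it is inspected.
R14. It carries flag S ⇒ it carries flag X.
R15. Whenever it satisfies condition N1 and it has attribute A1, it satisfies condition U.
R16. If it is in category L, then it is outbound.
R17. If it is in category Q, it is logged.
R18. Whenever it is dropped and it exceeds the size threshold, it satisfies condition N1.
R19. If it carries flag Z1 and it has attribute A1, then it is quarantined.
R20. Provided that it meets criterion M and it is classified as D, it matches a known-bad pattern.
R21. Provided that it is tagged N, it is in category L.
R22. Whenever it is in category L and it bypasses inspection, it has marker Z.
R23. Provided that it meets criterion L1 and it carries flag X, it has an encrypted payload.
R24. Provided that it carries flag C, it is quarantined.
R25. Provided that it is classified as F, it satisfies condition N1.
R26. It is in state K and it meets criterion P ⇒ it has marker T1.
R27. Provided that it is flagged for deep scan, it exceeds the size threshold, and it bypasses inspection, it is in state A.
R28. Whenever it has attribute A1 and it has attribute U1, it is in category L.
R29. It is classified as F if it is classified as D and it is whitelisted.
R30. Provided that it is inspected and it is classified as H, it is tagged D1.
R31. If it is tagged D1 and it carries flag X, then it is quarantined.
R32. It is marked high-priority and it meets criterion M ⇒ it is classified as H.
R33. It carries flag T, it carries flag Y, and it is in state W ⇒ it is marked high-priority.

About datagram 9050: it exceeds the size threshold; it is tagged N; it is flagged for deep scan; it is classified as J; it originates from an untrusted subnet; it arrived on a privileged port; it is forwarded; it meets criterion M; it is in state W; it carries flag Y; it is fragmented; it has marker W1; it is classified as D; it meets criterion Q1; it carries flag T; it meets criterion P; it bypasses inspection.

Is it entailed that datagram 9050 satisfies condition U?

By R6 (it exceeds the size threshold, it arrived on a privileged port): it has attribute A1.
By R7 (it meets criterion P): it has marker G.
By R20 (it meets criterion M, it is classified as D): it matches a known-bad pattern.
By R21 (it is tagged N): it is in category L.
By R27 (it is flagged for deep scan, it exceeds the size threshold, it bypasses inspection): it is in state A.
By R33 (it carries flag T, it carries flag Y, it is in state W): it is marked high-priority.
By R11 (it matches a known-bad pattern, it has marker G): it has marker T1.
By R16 (it is in category L): it is outbound.
By R32 (it is marked high-priority, it meets criterion M): it is classified as H.
By R5 (it has marker T1, it exceeds the size threshold, it arrived on a privileged port): it carries flag S.
By R9 (it is outbound, it is in state A): it is inspected.
By R14 (it carries flag S): it carries flag X.
By R30 (it is inspected, it is classified as H): it is tagged D1.
By R31 (it is tagged D1, it carries flag X): it is quarantined.
By R3 (it is quarantined): it is classified as F.
By R25 (it is classified as F): it satisfies condition N1.
By R15 (it satisfies condition N1, it has attribute A1): it satisfies condition U.

Yes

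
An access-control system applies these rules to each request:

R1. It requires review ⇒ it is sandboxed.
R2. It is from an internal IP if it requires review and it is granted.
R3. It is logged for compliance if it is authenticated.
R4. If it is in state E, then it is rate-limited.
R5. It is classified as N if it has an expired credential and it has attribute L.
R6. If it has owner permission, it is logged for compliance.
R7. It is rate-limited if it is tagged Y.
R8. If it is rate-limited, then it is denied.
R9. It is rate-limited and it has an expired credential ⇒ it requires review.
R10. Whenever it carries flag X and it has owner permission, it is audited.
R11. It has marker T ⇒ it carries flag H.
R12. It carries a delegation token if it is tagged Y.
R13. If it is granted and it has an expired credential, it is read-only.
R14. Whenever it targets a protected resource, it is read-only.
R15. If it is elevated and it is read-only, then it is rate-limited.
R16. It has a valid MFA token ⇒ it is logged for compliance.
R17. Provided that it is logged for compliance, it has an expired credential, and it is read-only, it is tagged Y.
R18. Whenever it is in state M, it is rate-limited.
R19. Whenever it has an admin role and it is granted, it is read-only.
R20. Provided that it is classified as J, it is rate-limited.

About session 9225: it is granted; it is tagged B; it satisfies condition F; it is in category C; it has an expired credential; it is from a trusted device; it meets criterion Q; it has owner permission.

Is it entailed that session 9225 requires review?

By R6 (it has owner permission): it is logged for compliance.
By R13 (it is granted, it has an expired credential): it is read-only.
By R17 (it is logged for compliance, it has an expired credential, it is read-only): it is tagged Y.
By R7 (it is tagged Y): it is rate-limited.
By R9 (it is rate-limited, it has an expired credential): it requires review.

Yes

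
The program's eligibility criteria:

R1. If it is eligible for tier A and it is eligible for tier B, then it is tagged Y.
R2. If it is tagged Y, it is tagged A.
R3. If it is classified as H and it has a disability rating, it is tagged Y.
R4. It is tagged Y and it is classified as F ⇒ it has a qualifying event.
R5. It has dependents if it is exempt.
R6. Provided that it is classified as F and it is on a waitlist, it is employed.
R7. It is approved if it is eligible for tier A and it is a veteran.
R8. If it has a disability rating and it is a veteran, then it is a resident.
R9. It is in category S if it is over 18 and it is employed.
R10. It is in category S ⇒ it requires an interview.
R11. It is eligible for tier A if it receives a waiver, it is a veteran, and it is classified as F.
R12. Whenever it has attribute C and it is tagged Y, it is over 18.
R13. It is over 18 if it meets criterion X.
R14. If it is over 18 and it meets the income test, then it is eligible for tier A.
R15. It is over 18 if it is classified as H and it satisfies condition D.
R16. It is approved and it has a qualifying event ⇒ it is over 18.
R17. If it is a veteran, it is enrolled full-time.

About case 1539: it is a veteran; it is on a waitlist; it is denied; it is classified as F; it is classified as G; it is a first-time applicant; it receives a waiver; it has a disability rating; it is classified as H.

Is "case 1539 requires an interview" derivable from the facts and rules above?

Yes

By R3 (it is classified as H, it has a disability rating): it is tagged Y.
By R4 (it is tagged Y, it is classified as F): it has a qualifying event.
By R6 (it is classified as F, it is on a waitlist): it is employed.
By R11 (it receives a waiver, it is a veteran, it is classified as F): it is eligible for tier A.
By R7 (it is eligible for tier A, it is a veteran): it is approved.
By R16 (it is approved, it has a qualifying event): it is over 18.
By R9 (it is over 18, it is employed): it is in category S.
By R10 (it is in category S): it requires an interview.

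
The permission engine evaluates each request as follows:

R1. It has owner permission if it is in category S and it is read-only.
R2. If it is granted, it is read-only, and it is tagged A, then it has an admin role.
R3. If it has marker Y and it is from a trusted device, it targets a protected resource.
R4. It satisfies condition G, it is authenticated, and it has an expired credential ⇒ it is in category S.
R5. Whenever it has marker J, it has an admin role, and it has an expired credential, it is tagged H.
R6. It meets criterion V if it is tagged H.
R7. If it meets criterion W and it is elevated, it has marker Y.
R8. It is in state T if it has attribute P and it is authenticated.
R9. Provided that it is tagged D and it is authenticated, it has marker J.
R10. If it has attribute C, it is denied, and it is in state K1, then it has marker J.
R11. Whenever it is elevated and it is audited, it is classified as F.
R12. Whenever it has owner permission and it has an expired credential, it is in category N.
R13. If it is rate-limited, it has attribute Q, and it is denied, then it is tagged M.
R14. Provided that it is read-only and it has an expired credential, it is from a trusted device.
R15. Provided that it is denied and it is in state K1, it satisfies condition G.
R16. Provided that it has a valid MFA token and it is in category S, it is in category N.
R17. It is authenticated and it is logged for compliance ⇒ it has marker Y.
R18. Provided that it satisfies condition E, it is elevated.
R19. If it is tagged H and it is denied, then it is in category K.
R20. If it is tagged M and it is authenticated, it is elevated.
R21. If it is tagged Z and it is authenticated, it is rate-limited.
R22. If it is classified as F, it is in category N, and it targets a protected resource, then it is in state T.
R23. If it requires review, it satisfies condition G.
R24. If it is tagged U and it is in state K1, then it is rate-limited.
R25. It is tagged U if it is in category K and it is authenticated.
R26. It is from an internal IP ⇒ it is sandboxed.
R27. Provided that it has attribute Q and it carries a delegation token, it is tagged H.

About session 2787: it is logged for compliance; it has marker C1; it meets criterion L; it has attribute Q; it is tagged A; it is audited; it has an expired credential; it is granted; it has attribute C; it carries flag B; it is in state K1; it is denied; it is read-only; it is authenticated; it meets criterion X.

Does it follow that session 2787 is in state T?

By R2 (it is granted, it is read-only, it is tagged A): it has an admin role.
By R10 (it has attribute C, it is denied, it is in state K1): it has marker J.
By R14 (it is read-only, it has an expired credential): it is from a trusted device.
By R15 (it is denied, it is in state K1): it satisfies condition G.
By R17 (it is authenticated, it is logged for compliance): it has marker Y.
By R3 (it has marker Y, it is from a trusted device): it targets a protected resource.
By R4 (it satisfies condition G, it is authenticated, it has an expired credential): it is in category S.
By R5 (it has marker J, it has an admin role, it has an expired credential): it is tagged H.
By R19 (it is tagged H, it is denied): it is in category K.
By R25 (it is in category K, it is authenticated): it is tagged U.
By R1 (it is in category S, it is read-only): it has owner permission.
By R12 (it has owner permission, it has an expired credential): it is in category N.
By R24 (it is tagged U, it is in state K1): it is rate-limited.
By R13 (it is rate-limited, it has attribute Q, it is denied): it is tagged M.
By R20 (it is tagged M, it is authenticated): it is elevated.
By R11 (it is elevated, it is audited): it is classified as F.
By R22 (it is classified as F, it is in category N, it targets a protected resource): it is in state T.

Yes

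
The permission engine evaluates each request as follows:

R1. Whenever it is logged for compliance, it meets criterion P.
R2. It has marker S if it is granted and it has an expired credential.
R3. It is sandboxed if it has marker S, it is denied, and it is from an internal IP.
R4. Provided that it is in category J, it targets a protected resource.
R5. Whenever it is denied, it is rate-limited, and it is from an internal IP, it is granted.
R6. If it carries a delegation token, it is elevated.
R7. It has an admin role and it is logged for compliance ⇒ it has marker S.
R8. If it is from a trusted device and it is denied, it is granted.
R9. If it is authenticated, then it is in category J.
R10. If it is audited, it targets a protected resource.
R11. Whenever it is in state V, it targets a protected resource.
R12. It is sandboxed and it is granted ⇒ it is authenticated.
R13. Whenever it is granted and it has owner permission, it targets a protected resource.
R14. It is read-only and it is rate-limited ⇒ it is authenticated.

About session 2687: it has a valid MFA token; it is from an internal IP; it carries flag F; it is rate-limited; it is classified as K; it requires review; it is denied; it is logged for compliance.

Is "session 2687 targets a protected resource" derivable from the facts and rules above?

No

Forward chaining from the given facts derives: meets criterion P, is granted.
Rules concluding "it targets a protected resource": R4 needs "it is in category J"; R10 needs "it is audited"; R11 needs "it is in state V"; R13 needs "it has owner permission" — none of these are established.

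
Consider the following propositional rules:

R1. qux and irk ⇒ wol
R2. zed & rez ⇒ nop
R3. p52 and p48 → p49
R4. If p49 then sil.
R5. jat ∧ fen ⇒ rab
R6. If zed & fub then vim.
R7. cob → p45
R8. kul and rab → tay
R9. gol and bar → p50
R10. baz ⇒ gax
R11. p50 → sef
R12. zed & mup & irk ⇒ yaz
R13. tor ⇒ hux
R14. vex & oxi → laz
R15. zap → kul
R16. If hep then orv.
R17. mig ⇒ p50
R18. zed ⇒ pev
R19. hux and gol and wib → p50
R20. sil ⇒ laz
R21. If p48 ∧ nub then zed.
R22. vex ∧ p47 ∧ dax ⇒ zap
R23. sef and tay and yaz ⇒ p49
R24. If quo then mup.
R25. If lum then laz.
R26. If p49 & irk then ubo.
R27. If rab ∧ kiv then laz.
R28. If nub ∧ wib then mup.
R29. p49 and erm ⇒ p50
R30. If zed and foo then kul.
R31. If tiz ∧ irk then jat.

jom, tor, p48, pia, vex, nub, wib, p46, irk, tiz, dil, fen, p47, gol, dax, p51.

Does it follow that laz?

hux  (by R13: tor)
p50  (by R19: hux, gol, wib)
zed  (by R21: p48, nub)
zap  (by R22: vex, p47, dax)
mup  (by R28: nub, wib)
jat  (by R31: tiz, irk)
rab  (by R5: jat, fen)
sef  (by R11: p50)
yaz  (by R12: zed, mup, irk)
kul  (by R15: zap)
tay  (by R8: kul, rab)
p49  (by R23: sef, tay, yaz)
sil  (by R4: p49)
laz  (by R20: sil)

Yes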